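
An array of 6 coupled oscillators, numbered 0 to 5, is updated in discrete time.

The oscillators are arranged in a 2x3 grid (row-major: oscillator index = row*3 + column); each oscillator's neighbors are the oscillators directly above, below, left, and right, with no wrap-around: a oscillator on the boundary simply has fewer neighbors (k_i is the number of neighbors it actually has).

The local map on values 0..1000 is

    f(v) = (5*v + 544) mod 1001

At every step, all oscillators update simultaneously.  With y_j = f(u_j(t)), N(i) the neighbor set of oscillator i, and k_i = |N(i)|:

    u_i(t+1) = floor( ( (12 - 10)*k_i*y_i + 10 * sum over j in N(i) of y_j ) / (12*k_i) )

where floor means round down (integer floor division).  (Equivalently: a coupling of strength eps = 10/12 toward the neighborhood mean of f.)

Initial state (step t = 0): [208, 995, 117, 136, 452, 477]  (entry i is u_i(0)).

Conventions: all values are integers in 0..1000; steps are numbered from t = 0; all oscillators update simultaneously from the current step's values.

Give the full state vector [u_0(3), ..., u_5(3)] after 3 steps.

Simulating step by step:
t=0: [208, 995, 117, 136, 452, 477]
t=1: [404, 505, 621, 614, 595, 542]
t=2: [375, 489, 239, 551, 343, 526]
t=3: [604, 556, 605, 330, 446, 443]

Answer: [604, 556, 605, 330, 446, 443]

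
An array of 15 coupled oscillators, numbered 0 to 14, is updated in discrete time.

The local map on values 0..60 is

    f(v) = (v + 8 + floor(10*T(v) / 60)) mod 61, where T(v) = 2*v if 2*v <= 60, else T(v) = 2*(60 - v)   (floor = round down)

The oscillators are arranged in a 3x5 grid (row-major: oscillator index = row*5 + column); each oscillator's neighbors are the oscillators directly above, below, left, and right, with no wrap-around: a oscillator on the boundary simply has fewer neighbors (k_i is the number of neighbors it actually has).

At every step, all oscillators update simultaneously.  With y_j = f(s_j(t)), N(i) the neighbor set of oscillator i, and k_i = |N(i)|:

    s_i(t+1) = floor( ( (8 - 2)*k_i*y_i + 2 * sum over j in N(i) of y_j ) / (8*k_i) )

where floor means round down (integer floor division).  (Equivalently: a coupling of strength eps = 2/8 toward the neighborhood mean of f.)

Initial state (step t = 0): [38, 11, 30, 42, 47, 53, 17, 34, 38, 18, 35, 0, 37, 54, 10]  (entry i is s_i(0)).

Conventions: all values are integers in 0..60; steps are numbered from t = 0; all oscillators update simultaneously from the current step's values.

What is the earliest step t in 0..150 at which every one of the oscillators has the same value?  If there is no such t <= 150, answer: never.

Simulating step by step:
t=0: [38, 11, 30, 42, 47, 53, 17, 34, 38, 18, 35, 0, 37, 54, 10]  (not all equal)
t=1: [42, 27, 46, 55, 55, 12, 27, 48, 48, 35, 39, 17, 44, 12, 20]  (not all equal)
t=2: [50, 46, 52, 12, 9, 30, 42, 58, 53, 46, 47, 35, 52, 30, 34]  (not all equal)
t=3: [13, 48, 8, 19, 25, 45, 52, 7, 9, 49, 56, 47, 9, 40, 50]  (not all equal)
t=4: [33, 48, 22, 31, 42, 46, 12, 16, 25, 50, 17, 46, 25, 43, 14]  (not all equal)
t=5: [52, 54, 39, 47, 48, 52, 30, 30, 39, 10, 37, 51, 42, 51, 26]  (not all equal)
t=6: [1, 10, 49, 58, 55, 9, 39, 49, 48, 28, 39, 13, 46, 13, 34]  (not all equal)
t=7: [11, 26, 52, 14, 8, 24, 48, 59, 53, 43, 46, 32, 52, 32, 46]  (not all equal)
t=8: [26, 38, 6, 21, 23, 41, 53, 8, 10, 48, 54, 46, 9, 41, 56]  (not all equal)
t=9: [45, 44, 20, 33, 40, 45, 13, 17, 26, 50, 16, 45, 25, 45, 17]  (not all equal)
t=10: [57, 52, 36, 48, 46, 52, 31, 31, 40, 10, 36, 51, 42, 52, 29]  (not all equal)
t=11: [4, 9, 48, 58, 53, 9, 39, 49, 48, 28, 39, 13, 46, 13, 37]  (not all equal)
t=12: [14, 25, 52, 13, 7, 25, 48, 59, 53, 43, 46, 32, 52, 32, 47]  (not all equal)
t=13: [29, 38, 6, 20, 22, 42, 53, 8, 10, 48, 54, 46, 9, 41, 57]  (not all equal)
t=14: [48, 45, 20, 31, 39, 46, 13, 17, 26, 50, 16, 45, 25, 45, 18]  (not all equal)
t=15: [59, 53, 36, 46, 46, 53, 31, 31, 40, 10, 36, 51, 42, 53, 31]  (not all equal)
t=16: [5, 10, 48, 57, 53, 10, 39, 49, 48, 29, 39, 13, 46, 14, 38]  (not all equal)
t=17: [15, 26, 52, 13, 7, 25, 48, 59, 53, 44, 46, 32, 52, 33, 48]  (not all equal)
t=18: [31, 38, 6, 20, 23, 42, 53, 8, 10, 49, 54, 46, 9, 42, 58]  (not all equal)
t=19: [49, 45, 20, 31, 40, 46, 13, 17, 26, 50, 16, 45, 26, 45, 18]  (not all equal)
t=20: [59, 53, 36, 46, 46, 53, 31, 31, 40, 10, 36, 51, 43, 53, 31]  (not all equal)
t=21: [5, 10, 48, 57, 53, 10, 39, 49, 48, 29, 39, 13, 46, 14, 38]  (not all equal)

Answer: never
Key observation: The state at step 16 reappears at step 21 — the system is in a cycle of period 5 from step 16 on.  No step 0..21 is synchronized, and the cycle repeats forever, so no step up to 150 (or ever) has all oscillators equal.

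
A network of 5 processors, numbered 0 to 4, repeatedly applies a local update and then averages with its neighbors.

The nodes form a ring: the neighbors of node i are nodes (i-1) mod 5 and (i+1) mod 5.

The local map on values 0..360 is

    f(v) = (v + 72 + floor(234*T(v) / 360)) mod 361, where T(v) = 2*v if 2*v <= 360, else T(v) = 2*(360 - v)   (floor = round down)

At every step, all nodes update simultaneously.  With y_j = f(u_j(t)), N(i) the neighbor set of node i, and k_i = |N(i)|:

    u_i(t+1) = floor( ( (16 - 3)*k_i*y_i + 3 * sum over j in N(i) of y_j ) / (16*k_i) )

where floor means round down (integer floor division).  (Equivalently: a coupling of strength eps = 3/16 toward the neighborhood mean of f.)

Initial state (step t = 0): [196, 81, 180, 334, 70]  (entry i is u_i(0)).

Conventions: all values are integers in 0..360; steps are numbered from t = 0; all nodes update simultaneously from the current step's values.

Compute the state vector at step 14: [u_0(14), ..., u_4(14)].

Simulating step by step:
t=0: [196, 81, 180, 334, 70]
t=1: [143, 232, 133, 96, 207]
t=2: [52, 93, 50, 249, 125]
t=3: [215, 267, 188, 135, 319]
t=4: [109, 101, 110, 36, 80]
t=5: [314, 307, 307, 179, 252]
t=6: [85, 85, 89, 116, 103]
t=7: [270, 267, 280, 329, 306]
t=8: [96, 97, 93, 82, 87]
t=9: [290, 293, 283, 263, 272]
t=10: [92, 91, 94, 99, 96]
t=11: [283, 281, 288, 297, 291]
t=12: [93, 93, 91, 89, 91]
t=13: [284, 284, 280, 276, 280]
t=14: [93, 93, 94, 95, 94]

Answer: [93, 93, 94, 95, 94]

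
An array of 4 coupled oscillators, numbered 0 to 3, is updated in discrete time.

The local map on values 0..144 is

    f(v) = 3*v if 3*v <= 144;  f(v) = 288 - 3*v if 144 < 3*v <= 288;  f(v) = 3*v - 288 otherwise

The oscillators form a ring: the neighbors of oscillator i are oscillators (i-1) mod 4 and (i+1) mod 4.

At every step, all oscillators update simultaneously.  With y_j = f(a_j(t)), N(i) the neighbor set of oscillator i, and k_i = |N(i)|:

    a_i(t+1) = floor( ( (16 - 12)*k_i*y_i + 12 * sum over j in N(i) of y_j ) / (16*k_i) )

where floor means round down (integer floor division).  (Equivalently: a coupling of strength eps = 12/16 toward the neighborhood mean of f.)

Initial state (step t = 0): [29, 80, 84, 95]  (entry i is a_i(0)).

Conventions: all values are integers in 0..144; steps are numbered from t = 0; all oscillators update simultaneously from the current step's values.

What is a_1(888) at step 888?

Simulating step by step:
t=0: [29, 80, 84, 95]
t=1: [40, 58, 28, 46]
t=2: [124, 105, 115, 111]
t=3: [48, 59, 41, 64]
t=4: [113, 127, 108, 124]
t=5: [79, 55, 75, 53]
t=6: [107, 73, 110, 75]
t=7: [57, 45, 60, 43]
t=8: [128, 118, 126, 116]
t=9: [71, 86, 69, 84]
t=10: [43, 66, 45, 67]
t=11: [98, 121, 100, 120]
t=12: [56, 25, 58, 24]
t=13: [85, 106, 83, 105]
t=14: [29, 34, 31, 33]
t=15: [97, 93, 98, 92]
t=16: [8, 5, 9, 6]
t=17: [18, 22, 19, 23]
t=18: [64, 58, 64, 58]
t=19: [109, 100, 109, 100]
t=20: [18, 32, 18, 32]
t=21: [85, 64, 85, 64]
t=22: [80, 48, 80, 48]
t=23: [120, 72, 120, 72]
t=24: [72, 72, 72, 72]
t=25: [72, 72, 72, 72]

Answer: a_1(888) = 72
Key observation: The state at step 24, [72, 72, 72, 72], reappears at step 25: the system is in a cycle of period 1 from step 24 on.  Therefore the state at step 888 equals the state at step 24 + ((888 - 24) mod 1) = 24, which is [72, 72, 72, 72].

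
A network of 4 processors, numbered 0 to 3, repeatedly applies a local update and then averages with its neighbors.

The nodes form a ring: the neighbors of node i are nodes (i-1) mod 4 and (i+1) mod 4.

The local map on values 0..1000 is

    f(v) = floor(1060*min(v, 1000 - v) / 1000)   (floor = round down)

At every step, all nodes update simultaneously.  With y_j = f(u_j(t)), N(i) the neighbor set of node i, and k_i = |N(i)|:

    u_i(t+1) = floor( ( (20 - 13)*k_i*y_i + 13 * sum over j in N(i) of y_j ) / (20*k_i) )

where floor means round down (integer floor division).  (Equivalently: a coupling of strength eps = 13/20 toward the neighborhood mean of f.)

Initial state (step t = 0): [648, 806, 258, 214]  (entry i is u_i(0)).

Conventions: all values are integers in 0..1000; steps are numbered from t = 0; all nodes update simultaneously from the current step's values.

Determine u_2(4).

Answer: u_2(4) = 317

Derivation:
t=0: [648, 806, 258, 214]
t=1: [270, 281, 235, 289]
t=2: [296, 277, 283, 280]
t=3: [300, 301, 296, 302]
t=4: [318, 316, 317, 317]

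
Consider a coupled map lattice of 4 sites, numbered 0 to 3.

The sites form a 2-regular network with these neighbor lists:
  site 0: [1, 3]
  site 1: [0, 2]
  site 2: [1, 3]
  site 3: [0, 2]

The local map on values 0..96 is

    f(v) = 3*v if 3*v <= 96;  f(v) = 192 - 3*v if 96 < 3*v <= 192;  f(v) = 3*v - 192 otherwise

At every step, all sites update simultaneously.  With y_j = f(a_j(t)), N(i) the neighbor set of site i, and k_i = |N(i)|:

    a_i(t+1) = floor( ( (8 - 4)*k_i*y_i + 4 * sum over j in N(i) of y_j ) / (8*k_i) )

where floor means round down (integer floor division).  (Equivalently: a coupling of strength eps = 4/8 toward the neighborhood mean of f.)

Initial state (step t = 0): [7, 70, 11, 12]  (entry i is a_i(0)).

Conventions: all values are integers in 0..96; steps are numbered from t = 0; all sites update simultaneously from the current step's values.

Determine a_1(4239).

Answer: a_1(4239) = 28
Key observation: The state at step 23, [30, 30, 12, 12], reappears at step 29: the system is in a cycle of period 6 from step 23 on.  Therefore the state at step 4239 equals the state at step 23 + ((4239 - 23) mod 6) = 27, which is [28, 28, 19, 19].

Derivation:
t=0: [7, 70, 11, 12]
t=1: [24, 22, 30, 31]
t=2: [75, 73, 84, 87]
t=3: [40, 36, 54, 57]
t=4: [62, 67, 41, 36]
t=5: [26, 23, 57, 60]
t=6: [59, 59, 30, 30]
t=7: [33, 33, 71, 71]
t=8: [75, 75, 39, 39]
t=9: [43, 43, 64, 64]
t=10: [47, 47, 15, 15]
t=11: [49, 49, 46, 46]
t=12: [47, 47, 51, 51]
t=13: [48, 48, 42, 42]
t=14: [52, 52, 61, 61]
t=15: [29, 29, 15, 15]
t=16: [76, 76, 55, 55]
t=17: [33, 33, 29, 29]
t=18: [91, 91, 88, 88]
t=19: [78, 78, 74, 74]
t=20: [39, 39, 33, 33]
t=21: [79, 79, 88, 88]
t=22: [51, 51, 65, 65]
t=23: [30, 30, 12, 12]
t=24: [76, 76, 49, 49]
t=25: [38, 38, 42, 42]
t=26: [75, 75, 69, 69]
t=27: [28, 28, 19, 19]
t=28: [77, 77, 63, 63]
t=29: [30, 30, 12, 12]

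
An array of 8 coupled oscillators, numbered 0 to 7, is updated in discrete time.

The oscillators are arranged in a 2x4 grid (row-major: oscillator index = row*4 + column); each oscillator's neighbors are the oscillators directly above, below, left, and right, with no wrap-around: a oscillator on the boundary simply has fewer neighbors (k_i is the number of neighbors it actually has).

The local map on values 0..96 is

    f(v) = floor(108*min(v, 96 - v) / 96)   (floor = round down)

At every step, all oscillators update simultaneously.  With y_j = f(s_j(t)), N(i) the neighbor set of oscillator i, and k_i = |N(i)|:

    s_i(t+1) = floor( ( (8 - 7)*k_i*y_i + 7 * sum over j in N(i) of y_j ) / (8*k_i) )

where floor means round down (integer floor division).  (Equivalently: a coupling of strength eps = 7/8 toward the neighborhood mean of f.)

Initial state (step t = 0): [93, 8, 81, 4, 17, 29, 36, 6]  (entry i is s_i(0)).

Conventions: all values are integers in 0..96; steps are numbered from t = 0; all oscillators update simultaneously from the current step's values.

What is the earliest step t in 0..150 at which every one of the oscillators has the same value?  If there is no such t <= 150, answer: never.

Answer: 8
Key observation: Synchronization is absorbing here: once all oscillators are equal they stay equal, and step 8 is the first all-equal step.

Derivation:
t=0: [93, 8, 81, 4, 17, 29, 36, 6]  (not all equal)
t=1: [12, 16, 17, 10, 17, 23, 20, 20]  (not all equal)
t=2: [17, 18, 17, 19, 19, 20, 22, 17]  (not all equal)
t=3: [20, 20, 21, 19, 20, 21, 20, 22]  (not all equal)
t=4: [22, 22, 21, 23, 22, 22, 23, 21]  (not all equal)
t=5: [24, 23, 24, 23, 24, 24, 23, 24]  (not all equal)
t=6: [26, 26, 25, 26, 27, 25, 26, 25]  (not all equal)
t=7: [29, 28, 28, 28, 28, 29, 28, 28]  (not all equal)
t=8: [31, 31, 31, 31, 31, 31, 31, 31]  (all equal)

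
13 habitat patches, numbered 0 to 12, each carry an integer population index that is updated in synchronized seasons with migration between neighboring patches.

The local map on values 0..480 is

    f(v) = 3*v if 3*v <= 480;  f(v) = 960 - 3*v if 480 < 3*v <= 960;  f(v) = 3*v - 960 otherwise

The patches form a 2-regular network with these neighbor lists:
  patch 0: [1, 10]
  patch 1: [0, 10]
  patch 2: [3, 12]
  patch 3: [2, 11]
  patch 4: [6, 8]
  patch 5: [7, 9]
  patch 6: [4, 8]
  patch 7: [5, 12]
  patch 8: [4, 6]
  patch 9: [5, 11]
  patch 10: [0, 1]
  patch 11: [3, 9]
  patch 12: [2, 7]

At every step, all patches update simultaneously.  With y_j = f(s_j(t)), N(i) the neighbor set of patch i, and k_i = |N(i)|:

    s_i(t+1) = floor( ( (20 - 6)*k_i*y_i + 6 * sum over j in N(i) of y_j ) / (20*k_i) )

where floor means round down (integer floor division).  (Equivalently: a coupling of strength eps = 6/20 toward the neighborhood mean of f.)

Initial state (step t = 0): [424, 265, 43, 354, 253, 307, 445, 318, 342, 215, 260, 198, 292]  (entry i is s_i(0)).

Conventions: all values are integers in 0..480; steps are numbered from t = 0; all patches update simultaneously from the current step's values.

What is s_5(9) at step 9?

Answer: s_5(9) = 281

Derivation:
t=0: [424, 265, 43, 354, 253, 307, 445, 318, 342, 215, 260, 198, 292]
t=1: [270, 189, 118, 145, 206, 75, 302, 22, 132, 281, 197, 318, 79]
t=2: [219, 352, 348, 358, 306, 184, 148, 115, 336, 116, 339, 87, 228]
t=3: [235, 121, 117, 131, 103, 389, 324, 344, 106, 343, 99, 252, 257]
t=4: [277, 336, 333, 358, 265, 166, 102, 109, 270, 109, 300, 212, 195]
t=5: [106, 61, 100, 134, 183, 421, 261, 354, 175, 346, 68, 292, 317]
t=6: [280, 206, 271, 339, 379, 239, 250, 118, 392, 112, 217, 130, 66]
t=7: [181, 303, 141, 120, 187, 273, 205, 313, 209, 330, 285, 331, 213]
t=8: [315, 114, 398, 320, 381, 106, 351, 84, 344, 47, 143, 81, 291]
t=9: [126, 306, 176, 71, 152, 281, 103, 237, 91, 182, 353, 191, 133]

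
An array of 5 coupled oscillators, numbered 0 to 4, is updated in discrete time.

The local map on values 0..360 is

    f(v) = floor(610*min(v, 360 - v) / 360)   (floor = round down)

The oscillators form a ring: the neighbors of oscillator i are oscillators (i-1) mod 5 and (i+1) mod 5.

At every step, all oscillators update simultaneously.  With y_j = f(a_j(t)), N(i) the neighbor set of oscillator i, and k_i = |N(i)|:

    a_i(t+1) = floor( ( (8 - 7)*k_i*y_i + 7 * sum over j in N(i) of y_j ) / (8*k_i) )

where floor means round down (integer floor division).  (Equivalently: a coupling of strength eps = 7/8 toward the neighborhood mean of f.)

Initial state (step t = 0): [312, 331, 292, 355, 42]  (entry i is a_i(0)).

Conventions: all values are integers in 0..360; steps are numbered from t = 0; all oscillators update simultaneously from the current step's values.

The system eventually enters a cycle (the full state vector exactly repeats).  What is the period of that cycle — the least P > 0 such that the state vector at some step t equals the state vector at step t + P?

Answer: 6
Key observation: The state at step 13, [211, 198, 208, 204, 200], reappears at step 19 — and no state repeats earlier — so the cycle the system enters has period 6.

Derivation:
t=0: [312, 331, 292, 355, 42]
t=1: [62, 91, 39, 82, 47]
t=2: [115, 94, 136, 80, 116]
t=3: [179, 205, 157, 203, 168]
t=4: [276, 281, 264, 273, 284]
t=5: [131, 149, 142, 145, 142]
t=6: [242, 233, 247, 240, 233]
t=7: [213, 197, 206, 203, 202]
t=8: [268, 257, 269, 263, 258]
t=9: [170, 156, 167, 163, 161]
t=10: [270, 282, 271, 276, 280]
t=11: [135, 148, 138, 142, 145]
t=12: [245, 232, 243, 239, 235]
t=13: [211, 198, 208, 204, 200]
t=14: [269, 256, 267, 264, 259]
t=15: [171, 158, 167, 163, 159]
t=16: [270, 283, 272, 275, 280]
t=17: [134, 147, 138, 142, 146]
t=18: [245, 232, 243, 240, 235]
t=19: [211, 198, 208, 204, 200]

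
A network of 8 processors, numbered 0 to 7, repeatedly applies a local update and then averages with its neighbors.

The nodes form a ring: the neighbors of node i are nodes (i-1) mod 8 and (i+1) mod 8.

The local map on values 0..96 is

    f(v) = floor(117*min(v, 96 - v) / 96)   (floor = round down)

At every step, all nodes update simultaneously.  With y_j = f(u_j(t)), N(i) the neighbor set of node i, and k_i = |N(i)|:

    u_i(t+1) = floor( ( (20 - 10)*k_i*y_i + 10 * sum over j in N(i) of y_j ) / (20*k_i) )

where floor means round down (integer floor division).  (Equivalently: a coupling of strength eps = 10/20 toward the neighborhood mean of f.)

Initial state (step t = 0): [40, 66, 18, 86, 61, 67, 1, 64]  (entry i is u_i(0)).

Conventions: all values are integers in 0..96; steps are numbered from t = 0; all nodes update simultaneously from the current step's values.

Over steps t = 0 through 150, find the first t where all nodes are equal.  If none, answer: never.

Simulating step by step:
t=0: [40, 66, 18, 86, 61, 67, 1, 64]  (not all equal)
t=1: [42, 35, 22, 21, 32, 28, 19, 31]  (not all equal)
t=2: [45, 40, 29, 28, 34, 32, 29, 37]  (not all equal)
t=3: [50, 46, 38, 36, 38, 38, 38, 44]  (not all equal)
t=4: [55, 53, 47, 44, 45, 46, 47, 52]  (not all equal)
t=5: [50, 52, 54, 54, 54, 55, 55, 53]  (not all equal)
t=6: [54, 53, 51, 51, 50, 49, 49, 52]  (not all equal)
t=7: [51, 52, 53, 54, 55, 56, 56, 53]  (not all equal)
t=8: [53, 53, 52, 50, 49, 48, 49, 51]  (not all equal)
t=9: [52, 52, 53, 55, 57, 57, 56, 54]  (not all equal)
t=10: [52, 52, 51, 49, 47, 47, 48, 50]  (not all equal)
t=11: [53, 53, 54, 56, 57, 57, 57, 55]  (not all equal)
t=12: [51, 51, 50, 48, 47, 47, 47, 49]  (not all equal)
t=13: [54, 54, 56, 57, 57, 57, 57, 56]  (not all equal)
t=14: [50, 50, 48, 47, 47, 47, 47, 48]  (not all equal)
t=15: [56, 56, 57, 57, 57, 57, 57, 57]  (not all equal)
t=16: [47, 47, 47, 47, 47, 47, 47, 47]  (all equal)

Answer: 16
Key observation: Synchronization is absorbing here: once all nodes are equal they stay equal, and step 16 is the first all-equal step.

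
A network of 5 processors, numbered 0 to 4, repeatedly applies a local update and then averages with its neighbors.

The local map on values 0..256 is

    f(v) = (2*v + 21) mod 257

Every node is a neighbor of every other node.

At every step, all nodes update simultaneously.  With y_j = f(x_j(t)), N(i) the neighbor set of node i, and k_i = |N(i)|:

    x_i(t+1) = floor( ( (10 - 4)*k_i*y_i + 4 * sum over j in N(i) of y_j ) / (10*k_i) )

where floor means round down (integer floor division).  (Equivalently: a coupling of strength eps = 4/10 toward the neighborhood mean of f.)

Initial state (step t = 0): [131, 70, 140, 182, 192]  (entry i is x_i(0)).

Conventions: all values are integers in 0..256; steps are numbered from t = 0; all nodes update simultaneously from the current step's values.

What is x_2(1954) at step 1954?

Answer: x_2(1954) = 206
Key observation: The state at step 35, [123, 64, 130, 47, 56], reappears at step 40: the system is in a cycle of period 5 from step 35 on.  Therefore the state at step 1954 equals the state at step 35 + ((1954 - 35) mod 5) = 39, which is [199, 140, 206, 123, 132].

Derivation:
t=0: [131, 70, 140, 182, 192]
t=1: [63, 131, 72, 114, 124]
t=2: [133, 72, 142, 184, 65]
t=3: [67, 135, 76, 118, 128]
t=4: [115, 55, 124, 38, 48]
t=5: [186, 126, 66, 109, 119]
t=6: [122, 62, 131, 174, 55]
t=7: [46, 114, 55, 98, 107]
t=8: [151, 219, 160, 203, 212]
t=9: [104, 172, 113, 156, 165]
t=10: [189, 129, 198, 113, 122]
t=11: [128, 68, 137, 181, 61]
t=12: [58, 126, 67, 111, 119]
t=13: [123, 63, 132, 176, 56]
t=14: [48, 116, 57, 101, 109]
t=15: [155, 223, 164, 208, 216]
t=16: [112, 180, 121, 165, 173]
t=17: [180, 119, 60, 104, 112]
t=18: [136, 75, 144, 188, 196]
t=19: [73, 141, 81, 125, 133]
t=20: [127, 67, 135, 51, 59]
t=21: [55, 124, 63, 108, 116]
t=22: [143, 84, 151, 196, 204]
t=23: [88, 157, 96, 141, 149]
t=24: [158, 98, 166, 82, 90]
t=25: [117, 186, 125, 170, 178]
t=26: [190, 130, 69, 114, 122]
t=27: [130, 70, 137, 182, 62]
t=28: [61, 130, 68, 113, 122]
t=29: [129, 69, 136, 181, 61]
t=30: [59, 128, 66, 111, 120]
t=31: [125, 65, 132, 177, 57]
t=32: [51, 120, 58, 103, 112]
t=33: [135, 75, 142, 187, 196]
t=34: [71, 140, 78, 123, 132]
t=35: [123, 64, 130, 47, 56]
t=36: [48, 117, 55, 100, 109]
t=37: [154, 223, 161, 206, 215]
t=38: [109, 178, 116, 161, 170]
t=39: [199, 140, 206, 123, 132]
t=40: [123, 64, 130, 47, 56]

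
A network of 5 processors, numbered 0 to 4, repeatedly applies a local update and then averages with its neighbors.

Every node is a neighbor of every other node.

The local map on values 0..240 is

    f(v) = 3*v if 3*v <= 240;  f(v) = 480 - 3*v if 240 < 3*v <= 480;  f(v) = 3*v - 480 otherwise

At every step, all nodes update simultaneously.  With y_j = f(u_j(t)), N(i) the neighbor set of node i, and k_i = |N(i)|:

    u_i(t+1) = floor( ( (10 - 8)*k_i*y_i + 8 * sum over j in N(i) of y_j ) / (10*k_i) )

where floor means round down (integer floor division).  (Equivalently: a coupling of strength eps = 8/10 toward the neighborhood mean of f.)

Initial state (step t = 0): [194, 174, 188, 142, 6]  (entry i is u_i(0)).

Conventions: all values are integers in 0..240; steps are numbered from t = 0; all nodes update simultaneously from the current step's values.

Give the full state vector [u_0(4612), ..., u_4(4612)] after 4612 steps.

Answer: [180, 180, 180, 180, 180]
Key observation: The state at step 1, [60, 60, 60, 60, 60], reappears at step 3: the system is in a cycle of period 2 from step 1 on.  Therefore the state at step 4612 equals the state at step 1 + ((4612 - 1) mod 2) = 2, which is [180, 180, 180, 180, 180].

Derivation:
t=0: [194, 174, 188, 142, 6]
t=1: [60, 60, 60, 60, 60]
t=2: [180, 180, 180, 180, 180]
t=3: [60, 60, 60, 60, 60]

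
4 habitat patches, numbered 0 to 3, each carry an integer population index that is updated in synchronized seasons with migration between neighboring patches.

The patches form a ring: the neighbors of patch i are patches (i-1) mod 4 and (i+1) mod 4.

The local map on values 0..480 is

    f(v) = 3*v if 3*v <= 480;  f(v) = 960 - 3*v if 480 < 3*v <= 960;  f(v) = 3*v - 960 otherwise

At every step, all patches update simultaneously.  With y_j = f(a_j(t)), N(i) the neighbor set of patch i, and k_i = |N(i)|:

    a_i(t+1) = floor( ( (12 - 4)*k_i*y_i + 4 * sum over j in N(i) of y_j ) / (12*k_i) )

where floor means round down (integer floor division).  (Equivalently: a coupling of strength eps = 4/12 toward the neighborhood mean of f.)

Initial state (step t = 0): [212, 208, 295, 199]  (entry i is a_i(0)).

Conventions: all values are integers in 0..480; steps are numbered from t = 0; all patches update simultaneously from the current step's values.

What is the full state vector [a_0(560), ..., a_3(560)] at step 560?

Simulating step by step:
t=0: [212, 208, 295, 199]
t=1: [332, 290, 166, 308]
t=2: [45, 143, 329, 107]
t=3: [215, 313, 143, 241]
t=4: [253, 138, 329, 282]
t=5: [222, 314, 106, 114]
t=6: [256, 114, 272, 330]
t=7: [190, 284, 158, 76]
t=8: [316, 216, 372, 296]
t=9: [72, 236, 168, 76]
t=10: [224, 280, 384, 264]
t=11: [240, 160, 176, 192]
t=12: [304, 432, 432, 368]
t=13: [112, 288, 304, 160]
t=14: [320, 128, 128, 384]
t=15: [96, 320, 352, 192]
t=16: [256, 64, 128, 320]
t=17: [160, 224, 288, 96]
t=18: [416, 288, 160, 288]
t=19: [224, 192, 352, 192]
t=20: [320, 320, 192, 320]
t=21: [0, 64, 256, 64]
t=22: [64, 160, 192, 160]
t=23: [288, 416, 416, 416]
t=24: [160, 256, 288, 256]
t=25: [384, 224, 128, 224]
t=26: [224, 288, 352, 288]
t=27: [224, 128, 96, 128]
t=28: [320, 352, 320, 352]
t=29: [32, 64, 32, 64]
t=30: [128, 160, 128, 160]
t=31: [416, 448, 416, 448]
t=32: [320, 352, 320, 352]

Answer: [320, 352, 320, 352]
Key observation: The state at step 28, [320, 352, 320, 352], reappears at step 32: the system is in a cycle of period 4 from step 28 on.  Therefore the state at step 560 equals the state at step 28 + ((560 - 28) mod 4) = 28, which is [320, 352, 320, 352].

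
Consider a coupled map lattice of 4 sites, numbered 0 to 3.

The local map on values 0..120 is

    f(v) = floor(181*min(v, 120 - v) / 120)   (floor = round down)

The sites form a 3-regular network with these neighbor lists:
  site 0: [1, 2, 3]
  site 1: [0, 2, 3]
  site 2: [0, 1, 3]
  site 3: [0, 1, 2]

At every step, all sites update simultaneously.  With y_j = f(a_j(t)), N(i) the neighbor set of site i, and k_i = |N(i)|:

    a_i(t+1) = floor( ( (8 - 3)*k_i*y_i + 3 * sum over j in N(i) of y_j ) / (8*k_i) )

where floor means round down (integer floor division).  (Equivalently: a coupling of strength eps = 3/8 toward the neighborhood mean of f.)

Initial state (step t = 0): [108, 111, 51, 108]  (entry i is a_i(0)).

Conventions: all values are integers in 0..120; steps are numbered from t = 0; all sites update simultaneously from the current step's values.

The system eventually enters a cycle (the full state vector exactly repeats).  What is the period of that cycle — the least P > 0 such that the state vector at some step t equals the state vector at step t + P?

Simulating step by step:
t=0: [108, 111, 51, 108]
t=1: [24, 22, 53, 24]
t=2: [41, 39, 62, 41]
t=3: [63, 62, 76, 63]
t=4: [82, 83, 73, 82]
t=5: [58, 57, 64, 58]
t=6: [86, 85, 84, 86]
t=7: [51, 52, 53, 51]
t=8: [76, 77, 78, 76]
t=9: [65, 64, 63, 65]
t=10: [82, 83, 84, 82]
t=11: [56, 55, 54, 56]
t=12: [83, 82, 81, 83]
t=13: [55, 56, 57, 55]
t=14: [82, 83, 84, 82]

Answer: 4
Key observation: The state at step 10, [82, 83, 84, 82], reappears at step 14 — and no state repeats earlier — so the cycle the system enters has period 4.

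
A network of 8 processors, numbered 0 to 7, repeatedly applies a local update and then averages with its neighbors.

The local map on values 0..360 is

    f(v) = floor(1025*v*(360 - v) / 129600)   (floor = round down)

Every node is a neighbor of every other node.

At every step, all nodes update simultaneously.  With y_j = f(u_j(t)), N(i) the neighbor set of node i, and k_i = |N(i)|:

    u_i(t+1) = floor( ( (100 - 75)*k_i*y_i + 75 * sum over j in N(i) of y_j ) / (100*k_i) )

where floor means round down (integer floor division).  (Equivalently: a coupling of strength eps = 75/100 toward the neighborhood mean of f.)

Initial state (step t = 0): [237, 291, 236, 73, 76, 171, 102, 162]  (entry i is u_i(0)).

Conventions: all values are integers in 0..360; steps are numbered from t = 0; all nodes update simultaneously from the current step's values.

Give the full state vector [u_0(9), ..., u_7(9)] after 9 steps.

Answer: [228, 228, 228, 228, 228, 228, 228, 228]

Derivation:
t=0: [237, 291, 236, 73, 76, 171, 102, 162]
t=1: [211, 201, 211, 202, 203, 215, 208, 215]
t=2: [249, 249, 249, 249, 249, 248, 249, 248]
t=3: [218, 218, 218, 218, 218, 218, 218, 218]
t=4: [244, 244, 244, 244, 244, 244, 244, 244]
t=5: [223, 223, 223, 223, 223, 223, 223, 223]
t=6: [241, 241, 241, 241, 241, 241, 241, 241]
t=7: [226, 226, 226, 226, 226, 226, 226, 226]
t=8: [239, 239, 239, 239, 239, 239, 239, 239]
t=9: [228, 228, 228, 228, 228, 228, 228, 228]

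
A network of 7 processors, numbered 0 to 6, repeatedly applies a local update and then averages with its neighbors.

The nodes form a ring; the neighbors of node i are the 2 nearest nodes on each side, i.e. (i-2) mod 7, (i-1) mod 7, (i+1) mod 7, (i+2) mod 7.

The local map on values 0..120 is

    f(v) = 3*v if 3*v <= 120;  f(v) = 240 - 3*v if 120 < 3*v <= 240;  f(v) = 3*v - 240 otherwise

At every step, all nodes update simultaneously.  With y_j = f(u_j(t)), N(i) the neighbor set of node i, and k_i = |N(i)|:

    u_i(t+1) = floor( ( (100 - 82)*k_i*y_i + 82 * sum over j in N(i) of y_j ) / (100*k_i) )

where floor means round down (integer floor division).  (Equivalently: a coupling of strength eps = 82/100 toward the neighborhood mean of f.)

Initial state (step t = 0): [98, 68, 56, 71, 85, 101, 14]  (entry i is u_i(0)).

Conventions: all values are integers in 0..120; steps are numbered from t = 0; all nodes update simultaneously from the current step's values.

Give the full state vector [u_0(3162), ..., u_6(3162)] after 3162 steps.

Answer: [13, 13, 12, 11, 11, 12, 13]
Key observation: The state at step 32, [109, 109, 108, 107, 107, 108, 109], reappears at step 36: the system is in a cycle of period 4 from step 32 on.  Therefore the state at step 3162 equals the state at step 32 + ((3162 - 32) mod 4) = 34, which is [13, 13, 12, 11, 11, 12, 13].

Derivation:
t=0: [98, 68, 56, 71, 85, 101, 14]
t=1: [53, 46, 40, 42, 44, 39, 42]
t=2: [107, 106, 104, 112, 114, 106, 104]
t=3: [76, 79, 86, 84, 83, 85, 82]
t=4: [10, 10, 10, 11, 12, 10, 9]
t=5: [29, 30, 31, 31, 31, 31, 30]
t=6: [90, 90, 91, 92, 92, 91, 90]
t=7: [31, 31, 33, 33, 33, 33, 31]
t=8: [95, 95, 96, 97, 97, 96, 95]
t=9: [46, 46, 48, 48, 48, 48, 46]
t=10: [99, 99, 98, 97, 97, 98, 99]
t=11: [55, 55, 54, 53, 53, 54, 55]
t=12: [76, 76, 78, 78, 78, 78, 76]
t=13: [9, 9, 8, 7, 7, 8, 9]
t=14: [25, 25, 24, 23, 23, 24, 25]
t=15: [73, 73, 72, 71, 71, 72, 73]
t=16: [22, 22, 24, 24, 24, 24, 22]
t=17: [68, 68, 69, 70, 70, 69, 68]
t=18: [34, 34, 33, 32, 32, 33, 34]
t=19: [100, 100, 99, 98, 98, 99, 100]
t=20: [58, 58, 57, 56, 56, 57, 58]
t=21: [67, 67, 69, 69, 69, 69, 67]
t=22: [36, 36, 35, 34, 34, 35, 36]
t=23: [106, 106, 105, 104, 104, 105, 106]
t=24: [76, 76, 75, 74, 74, 75, 76]
t=25: [13, 13, 15, 15, 15, 15, 13]
t=26: [41, 41, 42, 43, 43, 42, 41]
t=27: [115, 115, 114, 113, 113, 114, 115]
t=28: [103, 103, 102, 101, 101, 102, 103]
t=29: [67, 67, 66, 65, 65, 66, 67]
t=30: [40, 40, 42, 42, 42, 42, 40]
t=31: [117, 117, 116, 115, 115, 116, 117]
t=32: [109, 109, 108, 107, 107, 108, 109]
t=33: [85, 85, 84, 83, 83, 84, 85]
t=34: [13, 13, 12, 11, 11, 12, 13]
t=35: [37, 37, 36, 35, 35, 36, 37]
t=36: [109, 109, 108, 107, 107, 108, 109]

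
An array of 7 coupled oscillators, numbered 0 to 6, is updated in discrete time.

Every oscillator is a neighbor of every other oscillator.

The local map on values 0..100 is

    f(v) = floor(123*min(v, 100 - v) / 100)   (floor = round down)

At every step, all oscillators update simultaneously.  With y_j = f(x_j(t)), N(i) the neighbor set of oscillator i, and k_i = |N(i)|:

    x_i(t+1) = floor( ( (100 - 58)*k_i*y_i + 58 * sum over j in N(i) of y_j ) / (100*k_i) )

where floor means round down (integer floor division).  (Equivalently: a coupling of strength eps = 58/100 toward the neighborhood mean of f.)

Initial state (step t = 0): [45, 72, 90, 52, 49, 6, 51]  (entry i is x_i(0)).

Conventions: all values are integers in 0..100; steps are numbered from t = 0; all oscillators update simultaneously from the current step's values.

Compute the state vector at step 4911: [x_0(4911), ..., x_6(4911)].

Simulating step by step:
t=0: [45, 72, 90, 52, 49, 6, 51]
t=1: [45, 38, 31, 46, 47, 30, 47]
t=2: [51, 48, 45, 51, 51, 44, 51]
t=3: [58, 58, 57, 58, 58, 56, 58]
t=4: [51, 51, 51, 51, 51, 52, 51]
t=5: [59, 59, 59, 59, 59, 59, 59]
t=6: [50, 50, 50, 50, 50, 50, 50]
t=7: [61, 61, 61, 61, 61, 61, 61]
t=8: [47, 47, 47, 47, 47, 47, 47]
t=9: [57, 57, 57, 57, 57, 57, 57]
t=10: [52, 52, 52, 52, 52, 52, 52]
t=11: [59, 59, 59, 59, 59, 59, 59]

Answer: [57, 57, 57, 57, 57, 57, 57]
Key observation: The state at step 5, [59, 59, 59, 59, 59, 59, 59], reappears at step 11: the system is in a cycle of period 6 from step 5 on.  Therefore the state at step 4911 equals the state at step 5 + ((4911 - 5) mod 6) = 9, which is [57, 57, 57, 57, 57, 57, 57].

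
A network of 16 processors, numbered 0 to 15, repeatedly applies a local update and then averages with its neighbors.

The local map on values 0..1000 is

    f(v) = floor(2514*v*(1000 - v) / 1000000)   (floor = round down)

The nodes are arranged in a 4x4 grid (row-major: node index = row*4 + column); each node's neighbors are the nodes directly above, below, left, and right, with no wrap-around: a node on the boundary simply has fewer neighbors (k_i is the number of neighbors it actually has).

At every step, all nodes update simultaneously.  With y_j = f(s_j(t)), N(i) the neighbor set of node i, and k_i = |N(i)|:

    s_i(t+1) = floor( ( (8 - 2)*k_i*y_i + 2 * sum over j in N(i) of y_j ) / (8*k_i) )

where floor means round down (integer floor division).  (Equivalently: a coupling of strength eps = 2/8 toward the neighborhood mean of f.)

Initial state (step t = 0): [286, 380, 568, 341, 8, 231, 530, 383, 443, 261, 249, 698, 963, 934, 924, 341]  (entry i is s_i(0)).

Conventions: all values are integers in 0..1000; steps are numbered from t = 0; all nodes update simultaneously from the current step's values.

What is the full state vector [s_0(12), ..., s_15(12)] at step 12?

Simulating step by step:
t=0: [286, 380, 568, 341, 8, 231, 530, 383, 443, 261, 249, 698, 963, 934, 924, 341]
t=1: [461, 575, 610, 574, 145, 442, 602, 588, 514, 468, 465, 532, 163, 177, 231, 511]
t=2: [583, 614, 601, 611, 389, 599, 604, 610, 577, 608, 612, 623, 380, 392, 469, 604]
t=3: [607, 597, 600, 597, 600, 601, 600, 597, 608, 599, 598, 592, 595, 600, 619, 602]
t=4: [600, 603, 603, 603, 602, 602, 603, 604, 600, 602, 603, 606, 604, 602, 594, 601]
t=5: [602, 601, 601, 601, 602, 601, 601, 600, 602, 602, 601, 600, 601, 602, 604, 602]
t=6: [602, 602, 602, 602, 602, 602, 602, 602, 602, 602, 602, 602, 602, 601, 601, 602]
t=7: [602, 602, 602, 602, 602, 602, 602, 602, 602, 602, 602, 602, 602, 602, 602, 602]
t=8: [602, 602, 602, 602, 602, 602, 602, 602, 602, 602, 602, 602, 602, 602, 602, 602]
t=9: [602, 602, 602, 602, 602, 602, 602, 602, 602, 602, 602, 602, 602, 602, 602, 602]
t=10: [602, 602, 602, 602, 602, 602, 602, 602, 602, 602, 602, 602, 602, 602, 602, 602]
t=11: [602, 602, 602, 602, 602, 602, 602, 602, 602, 602, 602, 602, 602, 602, 602, 602]
t=12: [602, 602, 602, 602, 602, 602, 602, 602, 602, 602, 602, 602, 602, 602, 602, 602]

Answer: [602, 602, 602, 602, 602, 602, 602, 602, 602, 602, 602, 602, 602, 602, 602, 602]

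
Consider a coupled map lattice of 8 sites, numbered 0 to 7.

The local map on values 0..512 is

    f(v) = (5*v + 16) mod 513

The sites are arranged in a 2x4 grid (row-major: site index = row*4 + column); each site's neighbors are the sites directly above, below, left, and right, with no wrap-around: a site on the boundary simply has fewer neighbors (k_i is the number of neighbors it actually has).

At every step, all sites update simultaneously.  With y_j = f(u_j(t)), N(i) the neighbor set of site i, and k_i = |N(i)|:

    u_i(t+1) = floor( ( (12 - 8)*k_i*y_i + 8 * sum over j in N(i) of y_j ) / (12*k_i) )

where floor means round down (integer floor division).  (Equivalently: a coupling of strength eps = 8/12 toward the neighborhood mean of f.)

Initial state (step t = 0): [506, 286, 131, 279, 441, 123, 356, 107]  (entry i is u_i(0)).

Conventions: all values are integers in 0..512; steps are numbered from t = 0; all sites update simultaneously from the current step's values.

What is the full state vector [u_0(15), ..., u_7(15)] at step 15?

Answer: [188, 297, 222, 364, 332, 201, 294, 280]

Derivation:
t=0: [506, 286, 131, 279, 441, 123, 356, 107]
t=1: [361, 311, 288, 193, 260, 227, 155, 226]
t=2: [201, 196, 316, 339, 232, 175, 242, 288]
t=3: [380, 370, 209, 219, 345, 311, 258, 267]
t=4: [302, 207, 165, 148, 203, 190, 180, 230]
t=5: [176, 293, 258, 237, 319, 247, 339, 262]
t=6: [303, 349, 271, 251, 226, 230, 236, 215]
t=7: [282, 294, 256, 218, 255, 160, 178, 160]
t=8: [375, 369, 297, 217, 322, 349, 325, 258]
t=9: [253, 340, 269, 276, 220, 187, 251, 152]
t=10: [174, 287, 287, 322, 261, 259, 311, 292]
t=11: [364, 382, 262, 320, 317, 262, 268, 189]
t=12: [248, 328, 276, 275, 219, 273, 342, 285]
t=13: [144, 251, 272, 383, 223, 204, 315, 322]
t=14: [191, 211, 269, 276, 112, 92, 116, 177]
t=15: [188, 297, 222, 364, 332, 201, 294, 280]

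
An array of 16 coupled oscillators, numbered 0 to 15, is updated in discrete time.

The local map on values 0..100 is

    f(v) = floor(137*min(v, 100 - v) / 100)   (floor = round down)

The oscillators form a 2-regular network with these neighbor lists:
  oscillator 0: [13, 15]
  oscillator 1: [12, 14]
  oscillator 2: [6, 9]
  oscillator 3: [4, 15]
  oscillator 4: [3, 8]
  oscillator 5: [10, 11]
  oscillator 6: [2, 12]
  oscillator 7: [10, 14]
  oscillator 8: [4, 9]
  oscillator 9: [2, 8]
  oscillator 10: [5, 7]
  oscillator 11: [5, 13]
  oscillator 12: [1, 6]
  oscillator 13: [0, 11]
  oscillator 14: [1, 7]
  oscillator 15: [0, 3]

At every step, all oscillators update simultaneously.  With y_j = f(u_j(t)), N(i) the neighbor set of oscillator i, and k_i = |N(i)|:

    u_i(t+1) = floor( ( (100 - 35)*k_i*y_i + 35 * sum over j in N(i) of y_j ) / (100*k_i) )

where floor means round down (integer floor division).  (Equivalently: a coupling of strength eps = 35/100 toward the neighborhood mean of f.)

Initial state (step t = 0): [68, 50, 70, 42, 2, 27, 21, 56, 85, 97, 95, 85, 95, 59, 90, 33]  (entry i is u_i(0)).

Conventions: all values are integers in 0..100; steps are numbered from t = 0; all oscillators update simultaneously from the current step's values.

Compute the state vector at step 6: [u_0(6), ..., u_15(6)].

Simulating step by step:
t=0: [68, 50, 70, 42, 2, 27, 21, 56, 85, 97, 95, 85, 95, 59, 90, 33]
t=1: [45, 47, 32, 45, 14, 27, 26, 42, 14, 13, 20, 29, 20, 47, 30, 46]
t=2: [61, 53, 37, 54, 26, 34, 35, 48, 18, 21, 33, 42, 34, 59, 47, 62]
t=3: [53, 60, 45, 56, 37, 47, 47, 61, 26, 31, 48, 54, 49, 55, 64, 54]
t=4: [63, 55, 58, 58, 49, 64, 64, 54, 38, 44, 62, 62, 64, 61, 50, 62]
t=5: [50, 60, 56, 57, 62, 50, 50, 61, 56, 58, 53, 51, 51, 52, 65, 52]
t=6: [66, 55, 60, 58, 54, 67, 66, 53, 58, 58, 62, 66, 64, 65, 49, 64]

Answer: [66, 55, 60, 58, 54, 67, 66, 53, 58, 58, 62, 66, 64, 65, 49, 64]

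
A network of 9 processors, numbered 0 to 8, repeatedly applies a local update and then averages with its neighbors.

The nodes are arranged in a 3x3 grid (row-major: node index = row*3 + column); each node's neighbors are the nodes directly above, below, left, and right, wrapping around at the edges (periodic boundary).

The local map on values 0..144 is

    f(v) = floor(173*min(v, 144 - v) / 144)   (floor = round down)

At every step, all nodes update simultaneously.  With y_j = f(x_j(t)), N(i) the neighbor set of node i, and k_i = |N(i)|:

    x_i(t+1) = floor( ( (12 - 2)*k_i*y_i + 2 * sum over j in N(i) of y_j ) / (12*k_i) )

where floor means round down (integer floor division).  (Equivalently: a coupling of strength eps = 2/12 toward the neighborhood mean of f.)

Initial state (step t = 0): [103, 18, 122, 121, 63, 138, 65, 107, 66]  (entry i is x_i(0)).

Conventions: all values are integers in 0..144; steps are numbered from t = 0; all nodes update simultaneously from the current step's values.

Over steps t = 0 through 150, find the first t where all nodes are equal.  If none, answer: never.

Answer: 32
Key observation: Synchronization is absorbing here: once all nodes are equal they stay equal, and step 32 is the first all-equal step.

Derivation:
t=0: [103, 18, 122, 121, 63, 138, 65, 107, 66]  (not all equal)
t=1: [47, 25, 28, 31, 66, 14, 73, 47, 72]  (not all equal)
t=2: [54, 34, 35, 40, 71, 23, 80, 58, 79]  (not all equal)
t=3: [61, 44, 43, 50, 78, 33, 74, 69, 73]  (not all equal)
t=4: [71, 55, 52, 61, 75, 43, 82, 80, 81]  (not all equal)
t=5: [82, 67, 63, 73, 79, 54, 74, 75, 73]  (not all equal)
t=6: [75, 79, 75, 83, 77, 66, 83, 81, 83]  (not all equal)
t=7: [81, 78, 81, 73, 79, 78, 73, 75, 73]  (not all equal)
t=8: [76, 78, 75, 84, 78, 79, 84, 81, 84]  (not all equal)
t=9: [80, 79, 81, 72, 78, 77, 72, 75, 72]  (not all equal)
t=10: [76, 78, 75, 85, 79, 80, 85, 82, 85]  (not all equal)
t=11: [80, 78, 81, 71, 77, 75, 70, 74, 70]  (not all equal)
t=12: [76, 78, 75, 84, 80, 81, 83, 83, 83]  (not all equal)
t=13: [80, 78, 81, 72, 75, 75, 73, 73, 73]  (not all equal)
t=14: [76, 79, 75, 85, 82, 82, 84, 84, 84]  (not all equal)
t=15: [80, 77, 81, 70, 73, 74, 72, 72, 72]  (not all equal)
t=16: [76, 80, 76, 83, 84, 83, 85, 85, 85]  (not all equal)
t=17: [80, 76, 80, 73, 72, 73, 70, 70, 70]  (not all equal)
t=18: [76, 80, 76, 84, 85, 84, 83, 83, 83]  (not all equal)
t=19: [80, 76, 80, 72, 70, 72, 73, 73, 73]  (not all equal)
t=20: [77, 80, 77, 85, 84, 85, 84, 84, 84]  (not all equal)
t=21: [79, 76, 79, 70, 72, 70, 72, 72, 72]  (not all equal)
t=22: [78, 81, 78, 83, 85, 83, 85, 85, 85]  (not all equal)
t=23: [78, 74, 78, 73, 70, 73, 70, 70, 70]  (not all equal)
t=24: [79, 83, 79, 84, 84, 84, 83, 84, 83]  (not all equal)
t=25: [77, 73, 77, 72, 72, 72, 73, 72, 73]  (not all equal)
t=26: [80, 84, 80, 85, 85, 85, 84, 85, 84]  (not all equal)
t=27: [75, 72, 75, 70, 70, 70, 72, 70, 72]  (not all equal)
t=28: [82, 85, 82, 84, 84, 84, 85, 84, 85]  (not all equal)
t=29: [73, 70, 73, 72, 71, 72, 70, 71, 70]  (not all equal)
t=30: [84, 84, 84, 85, 85, 85, 84, 84, 84]  (not all equal)
t=31: [71, 71, 71, 70, 70, 70, 71, 71, 71]  (not all equal)
t=32: [84, 84, 84, 84, 84, 84, 84, 84, 84]  (all equal)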